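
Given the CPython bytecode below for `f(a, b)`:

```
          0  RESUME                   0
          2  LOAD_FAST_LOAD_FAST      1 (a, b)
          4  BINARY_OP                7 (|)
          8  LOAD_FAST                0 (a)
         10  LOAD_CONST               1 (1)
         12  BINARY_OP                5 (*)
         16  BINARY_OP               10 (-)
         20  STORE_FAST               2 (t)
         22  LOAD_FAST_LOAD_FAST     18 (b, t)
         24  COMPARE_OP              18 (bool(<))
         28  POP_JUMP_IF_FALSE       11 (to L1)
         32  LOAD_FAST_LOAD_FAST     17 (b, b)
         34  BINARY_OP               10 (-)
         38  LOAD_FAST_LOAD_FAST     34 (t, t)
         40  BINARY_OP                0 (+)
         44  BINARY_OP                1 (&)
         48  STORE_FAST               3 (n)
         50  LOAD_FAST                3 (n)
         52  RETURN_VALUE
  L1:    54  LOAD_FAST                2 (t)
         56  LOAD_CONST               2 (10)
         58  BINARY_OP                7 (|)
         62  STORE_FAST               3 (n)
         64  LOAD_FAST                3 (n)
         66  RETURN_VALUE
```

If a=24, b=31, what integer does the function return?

LOAD_FAST_LOAD_FAST a,b → push 24,31. Stack: [24, 31]
BINARY_OP | → 24 | 31 = 31. Stack: [31]
LOAD_FAST a → push 24. Stack: [31, 24]
LOAD_CONST → push 1. Stack: [31, 24, 1]
BINARY_OP * → 24 * 1 = 24. Stack: [31, 24]
BINARY_OP - → 31 - 24 = 7. Stack: [7]
STORE_FAST t → t=7. Stack: []
LOAD_FAST_LOAD_FAST b,t → push 31,7. Stack: [31, 7]
COMPARE_OP bool(<) → 31 vs 7 = False. Stack: [False]
POP_JUMP_IF_FALSE → pop False; jump. Stack: []
LOAD_FAST t → push 7. Stack: [7]
LOAD_CONST → push 10. Stack: [7, 10]
BINARY_OP | → 7 | 10 = 15. Stack: [15]
STORE_FAST n → n=15. Stack: []
LOAD_FAST n → push 15. Stack: [15]
RETURN_VALUE → return 15.

15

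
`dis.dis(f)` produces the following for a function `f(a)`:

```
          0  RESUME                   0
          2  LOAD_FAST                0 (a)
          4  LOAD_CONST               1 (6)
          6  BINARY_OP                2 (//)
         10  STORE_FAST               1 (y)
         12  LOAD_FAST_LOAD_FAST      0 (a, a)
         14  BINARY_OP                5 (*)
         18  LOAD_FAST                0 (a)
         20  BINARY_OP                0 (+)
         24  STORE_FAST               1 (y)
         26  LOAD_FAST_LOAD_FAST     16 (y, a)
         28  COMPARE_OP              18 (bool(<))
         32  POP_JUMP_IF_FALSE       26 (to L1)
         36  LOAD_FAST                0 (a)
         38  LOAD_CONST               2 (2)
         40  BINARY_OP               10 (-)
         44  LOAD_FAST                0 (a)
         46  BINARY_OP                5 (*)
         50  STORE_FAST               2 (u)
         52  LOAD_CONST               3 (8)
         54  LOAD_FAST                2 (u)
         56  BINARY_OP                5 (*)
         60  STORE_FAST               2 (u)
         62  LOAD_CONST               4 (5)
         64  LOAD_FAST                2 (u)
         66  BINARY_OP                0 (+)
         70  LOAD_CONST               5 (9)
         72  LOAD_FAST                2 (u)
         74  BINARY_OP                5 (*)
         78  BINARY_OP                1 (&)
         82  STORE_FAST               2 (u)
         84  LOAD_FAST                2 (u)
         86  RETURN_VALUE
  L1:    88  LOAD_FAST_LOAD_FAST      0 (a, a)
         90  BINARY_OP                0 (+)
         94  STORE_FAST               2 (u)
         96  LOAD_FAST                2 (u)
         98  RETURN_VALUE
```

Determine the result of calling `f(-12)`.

LOAD_FAST a → push -12. Stack: [-12]
LOAD_CONST → push 6. Stack: [-12, 6]
BINARY_OP // → -12 // 6 = -2. Stack: [-2]
STORE_FAST y → y=-2. Stack: []
LOAD_FAST_LOAD_FAST a,a → push -12,-12. Stack: [-12, -12]
BINARY_OP * → -12 * -12 = 144. Stack: [144]
LOAD_FAST a → push -12. Stack: [144, -12]
BINARY_OP + → 144 + -12 = 132. Stack: [132]
STORE_FAST y → y=132. Stack: []
LOAD_FAST_LOAD_FAST y,a → push 132,-12. Stack: [132, -12]
COMPARE_OP bool(<) → 132 vs -12 = False. Stack: [False]
POP_JUMP_IF_FALSE → pop False; jump. Stack: []
LOAD_FAST_LOAD_FAST a,a → push -12,-12. Stack: [-12, -12]
BINARY_OP + → -12 + -12 = -24. Stack: [-24]
STORE_FAST u → u=-24. Stack: []
LOAD_FAST u → push -24. Stack: [-24]
RETURN_VALUE → return -24.

-24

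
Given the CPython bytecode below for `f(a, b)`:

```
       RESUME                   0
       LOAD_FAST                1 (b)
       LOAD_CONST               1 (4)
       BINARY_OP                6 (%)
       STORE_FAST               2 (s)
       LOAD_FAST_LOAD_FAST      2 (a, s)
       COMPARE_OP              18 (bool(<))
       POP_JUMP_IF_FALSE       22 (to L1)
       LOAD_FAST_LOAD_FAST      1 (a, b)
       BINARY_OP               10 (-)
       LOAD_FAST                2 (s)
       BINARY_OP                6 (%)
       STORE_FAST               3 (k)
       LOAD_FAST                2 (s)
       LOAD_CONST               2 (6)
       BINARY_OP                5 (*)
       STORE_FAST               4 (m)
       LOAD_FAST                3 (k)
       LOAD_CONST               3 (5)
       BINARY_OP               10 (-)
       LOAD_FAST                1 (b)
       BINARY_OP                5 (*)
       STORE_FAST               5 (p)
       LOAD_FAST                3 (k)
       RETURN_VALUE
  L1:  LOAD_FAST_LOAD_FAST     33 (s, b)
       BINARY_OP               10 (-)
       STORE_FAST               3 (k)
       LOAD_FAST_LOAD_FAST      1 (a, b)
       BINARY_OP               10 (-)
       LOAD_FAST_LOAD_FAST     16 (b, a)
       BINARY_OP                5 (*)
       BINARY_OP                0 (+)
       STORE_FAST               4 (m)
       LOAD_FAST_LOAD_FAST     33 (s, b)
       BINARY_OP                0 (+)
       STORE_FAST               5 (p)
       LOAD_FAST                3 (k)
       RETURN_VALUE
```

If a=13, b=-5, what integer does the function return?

8

LOAD_FAST b → push -5. Stack: [-5]
LOAD_CONST → push 4. Stack: [-5, 4]
BINARY_OP % → -5 % 4 = 3. Stack: [3]
STORE_FAST s → s=3. Stack: []
LOAD_FAST_LOAD_FAST a,s → push 13,3. Stack: [13, 3]
COMPARE_OP bool(<) → 13 vs 3 = False. Stack: [False]
POP_JUMP_IF_FALSE → pop False; jump. Stack: []
LOAD_FAST_LOAD_FAST s,b → push 3,-5. Stack: [3, -5]
BINARY_OP - → 3 - -5 = 8. Stack: [8]
STORE_FAST k → k=8. Stack: []
LOAD_FAST_LOAD_FAST a,b → push 13,-5. Stack: [13, -5]
BINARY_OP - → 13 - -5 = 18. Stack: [18]
LOAD_FAST_LOAD_FAST b,a → push -5,13. Stack: [18, -5, 13]
BINARY_OP * → -5 * 13 = -65. Stack: [18, -65]
BINARY_OP + → 18 + -65 = -47. Stack: [-47]
STORE_FAST m → m=-47. Stack: []
LOAD_FAST_LOAD_FAST s,b → push 3,-5. Stack: [3, -5]
BINARY_OP + → 3 + -5 = -2. Stack: [-2]
STORE_FAST p → p=-2. Stack: []
LOAD_FAST k → push 8. Stack: [8]
RETURN_VALUE → return 8.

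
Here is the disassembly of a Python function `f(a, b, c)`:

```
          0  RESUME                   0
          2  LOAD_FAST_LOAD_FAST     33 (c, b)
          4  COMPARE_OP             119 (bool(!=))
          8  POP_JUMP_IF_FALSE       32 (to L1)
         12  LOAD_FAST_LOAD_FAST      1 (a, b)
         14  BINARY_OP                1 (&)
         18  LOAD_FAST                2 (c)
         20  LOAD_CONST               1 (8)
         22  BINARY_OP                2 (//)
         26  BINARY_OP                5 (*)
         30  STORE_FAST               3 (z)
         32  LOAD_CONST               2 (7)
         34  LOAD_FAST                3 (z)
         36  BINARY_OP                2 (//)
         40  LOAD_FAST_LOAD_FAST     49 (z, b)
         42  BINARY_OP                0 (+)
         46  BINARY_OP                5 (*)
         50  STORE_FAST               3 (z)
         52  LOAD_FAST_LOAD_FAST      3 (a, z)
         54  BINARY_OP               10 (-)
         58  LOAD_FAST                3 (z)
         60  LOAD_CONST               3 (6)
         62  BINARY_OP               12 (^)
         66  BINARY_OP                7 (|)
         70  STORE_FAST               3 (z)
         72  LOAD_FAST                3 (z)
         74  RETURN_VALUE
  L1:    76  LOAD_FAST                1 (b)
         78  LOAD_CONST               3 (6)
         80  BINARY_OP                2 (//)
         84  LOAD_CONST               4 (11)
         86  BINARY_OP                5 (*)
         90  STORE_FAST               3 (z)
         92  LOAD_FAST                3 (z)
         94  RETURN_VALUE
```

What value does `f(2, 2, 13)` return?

-2

LOAD_FAST_LOAD_FAST c,b → push 13,2. Stack: [13, 2]
COMPARE_OP bool(!=) → 13 vs 2 = True. Stack: [True]
POP_JUMP_IF_FALSE → pop True; no jump. Stack: []
LOAD_FAST_LOAD_FAST a,b → push 2,2. Stack: [2, 2]
BINARY_OP & → 2 & 2 = 2. Stack: [2]
LOAD_FAST c → push 13. Stack: [2, 13]
LOAD_CONST → push 8. Stack: [2, 13, 8]
BINARY_OP // → 13 // 8 = 1. Stack: [2, 1]
BINARY_OP * → 2 * 1 = 2. Stack: [2]
STORE_FAST z → z=2. Stack: []
LOAD_CONST → push 7. Stack: [7]
LOAD_FAST z → push 2. Stack: [7, 2]
BINARY_OP // → 7 // 2 = 3. Stack: [3]
LOAD_FAST_LOAD_FAST z,b → push 2,2. Stack: [3, 2, 2]
BINARY_OP + → 2 + 2 = 4. Stack: [3, 4]
BINARY_OP * → 3 * 4 = 12. Stack: [12]
STORE_FAST z → z=12. Stack: []
LOAD_FAST_LOAD_FAST a,z → push 2,12. Stack: [2, 12]
BINARY_OP - → 2 - 12 = -10. Stack: [-10]
LOAD_FAST z → push 12. Stack: [-10, 12]
LOAD_CONST → push 6. Stack: [-10, 12, 6]
BINARY_OP ^ → 12 ^ 6 = 10. Stack: [-10, 10]
BINARY_OP | → -10 | 10 = -2. Stack: [-2]
STORE_FAST z → z=-2. Stack: []
LOAD_FAST z → push -2. Stack: [-2]
RETURN_VALUE → return -2.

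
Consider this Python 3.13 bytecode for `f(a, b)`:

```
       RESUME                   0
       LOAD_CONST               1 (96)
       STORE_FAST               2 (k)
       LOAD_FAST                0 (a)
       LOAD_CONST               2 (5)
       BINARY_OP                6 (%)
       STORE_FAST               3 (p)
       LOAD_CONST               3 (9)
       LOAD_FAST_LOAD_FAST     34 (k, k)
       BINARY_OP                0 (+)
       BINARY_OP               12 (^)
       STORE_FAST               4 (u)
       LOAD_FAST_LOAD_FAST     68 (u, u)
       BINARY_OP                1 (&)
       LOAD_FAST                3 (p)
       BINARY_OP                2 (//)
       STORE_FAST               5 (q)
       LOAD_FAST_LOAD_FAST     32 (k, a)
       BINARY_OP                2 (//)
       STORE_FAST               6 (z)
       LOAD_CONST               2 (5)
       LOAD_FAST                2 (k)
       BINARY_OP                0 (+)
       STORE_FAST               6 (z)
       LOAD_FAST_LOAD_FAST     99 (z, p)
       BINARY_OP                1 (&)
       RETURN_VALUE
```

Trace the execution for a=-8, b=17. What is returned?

LOAD_CONST → push 96. Stack: [96]
STORE_FAST k → k=96. Stack: []
LOAD_FAST a → push -8. Stack: [-8]
LOAD_CONST → push 5. Stack: [-8, 5]
BINARY_OP % → -8 % 5 = 2. Stack: [2]
STORE_FAST p → p=2. Stack: []
LOAD_CONST → push 9. Stack: [9]
LOAD_FAST_LOAD_FAST k,k → push 96,96. Stack: [9, 96, 96]
BINARY_OP + → 96 + 96 = 192. Stack: [9, 192]
BINARY_OP ^ → 9 ^ 192 = 201. Stack: [201]
STORE_FAST u → u=201. Stack: []
LOAD_FAST_LOAD_FAST u,u → push 201,201. Stack: [201, 201]
BINARY_OP & → 201 & 201 = 201. Stack: [201]
LOAD_FAST p → push 2. Stack: [201, 2]
BINARY_OP // → 201 // 2 = 100. Stack: [100]
STORE_FAST q → q=100. Stack: []
LOAD_FAST_LOAD_FAST k,a → push 96,-8. Stack: [96, -8]
BINARY_OP // → 96 // -8 = -12. Stack: [-12]
STORE_FAST z → z=-12. Stack: []
LOAD_CONST → push 5. Stack: [5]
LOAD_FAST k → push 96. Stack: [5, 96]
BINARY_OP + → 5 + 96 = 101. Stack: [101]
STORE_FAST z → z=101. Stack: []
LOAD_FAST_LOAD_FAST z,p → push 101,2. Stack: [101, 2]
BINARY_OP & → 101 & 2 = 0. Stack: [0]
RETURN_VALUE → return 0.

0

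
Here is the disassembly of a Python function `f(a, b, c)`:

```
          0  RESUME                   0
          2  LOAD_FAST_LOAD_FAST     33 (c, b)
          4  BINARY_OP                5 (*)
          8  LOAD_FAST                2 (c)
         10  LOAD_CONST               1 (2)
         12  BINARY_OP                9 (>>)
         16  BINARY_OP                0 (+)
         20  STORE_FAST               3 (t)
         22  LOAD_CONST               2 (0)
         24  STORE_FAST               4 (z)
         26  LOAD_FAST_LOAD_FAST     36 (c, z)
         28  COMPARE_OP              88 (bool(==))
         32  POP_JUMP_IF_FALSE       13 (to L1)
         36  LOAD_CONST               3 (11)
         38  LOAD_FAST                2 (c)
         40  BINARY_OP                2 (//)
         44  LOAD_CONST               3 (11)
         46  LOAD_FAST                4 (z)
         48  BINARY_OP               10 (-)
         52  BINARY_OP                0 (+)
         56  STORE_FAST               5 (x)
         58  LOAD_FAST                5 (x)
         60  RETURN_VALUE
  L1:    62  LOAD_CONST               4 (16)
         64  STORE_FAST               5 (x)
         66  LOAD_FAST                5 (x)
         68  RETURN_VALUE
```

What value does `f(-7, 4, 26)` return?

LOAD_FAST_LOAD_FAST c,b → push 26,4. Stack: [26, 4]
BINARY_OP * → 26 * 4 = 104. Stack: [104]
LOAD_FAST c → push 26. Stack: [104, 26]
LOAD_CONST → push 2. Stack: [104, 26, 2]
BINARY_OP >> → 26 >> 2 = 6. Stack: [104, 6]
BINARY_OP + → 104 + 6 = 110. Stack: [110]
STORE_FAST t → t=110. Stack: []
LOAD_CONST → push 0. Stack: [0]
STORE_FAST z → z=0. Stack: []
LOAD_FAST_LOAD_FAST c,z → push 26,0. Stack: [26, 0]
COMPARE_OP bool(==) → 26 vs 0 = False. Stack: [False]
POP_JUMP_IF_FALSE → pop False; jump. Stack: []
LOAD_CONST → push 16. Stack: [16]
STORE_FAST x → x=16. Stack: []
LOAD_FAST x → push 16. Stack: [16]
RETURN_VALUE → return 16.

16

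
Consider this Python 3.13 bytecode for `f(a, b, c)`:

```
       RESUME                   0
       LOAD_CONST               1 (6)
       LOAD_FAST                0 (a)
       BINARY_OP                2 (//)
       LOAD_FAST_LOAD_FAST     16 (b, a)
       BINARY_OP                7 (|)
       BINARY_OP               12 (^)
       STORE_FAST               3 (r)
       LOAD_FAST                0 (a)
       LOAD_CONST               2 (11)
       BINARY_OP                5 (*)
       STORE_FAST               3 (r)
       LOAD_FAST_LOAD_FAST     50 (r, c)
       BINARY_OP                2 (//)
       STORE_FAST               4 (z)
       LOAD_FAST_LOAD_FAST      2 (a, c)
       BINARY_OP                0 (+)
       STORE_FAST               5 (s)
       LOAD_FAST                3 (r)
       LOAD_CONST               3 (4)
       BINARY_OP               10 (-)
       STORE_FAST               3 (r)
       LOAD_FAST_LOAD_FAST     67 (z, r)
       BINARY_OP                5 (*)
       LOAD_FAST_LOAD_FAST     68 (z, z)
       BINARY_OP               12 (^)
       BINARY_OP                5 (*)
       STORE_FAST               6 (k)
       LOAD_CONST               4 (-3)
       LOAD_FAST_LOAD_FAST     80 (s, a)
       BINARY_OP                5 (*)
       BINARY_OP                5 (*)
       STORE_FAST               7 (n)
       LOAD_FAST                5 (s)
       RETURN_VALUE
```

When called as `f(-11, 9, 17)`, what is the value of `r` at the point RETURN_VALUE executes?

-125

LOAD_CONST → push 6. Stack: [6]
LOAD_FAST a → push -11. Stack: [6, -11]
BINARY_OP // → 6 // -11 = -1. Stack: [-1]
LOAD_FAST_LOAD_FAST b,a → push 9,-11. Stack: [-1, 9, -11]
BINARY_OP | → 9 | -11 = -3. Stack: [-1, -3]
BINARY_OP ^ → -1 ^ -3 = 2. Stack: [2]
STORE_FAST r → r=2. Stack: []
LOAD_FAST a → push -11. Stack: [-11]
LOAD_CONST → push 11. Stack: [-11, 11]
BINARY_OP * → -11 * 11 = -121. Stack: [-121]
STORE_FAST r → r=-121. Stack: []
LOAD_FAST_LOAD_FAST r,c → push -121,17. Stack: [-121, 17]
BINARY_OP // → -121 // 17 = -8. Stack: [-8]
STORE_FAST z → z=-8. Stack: []
LOAD_FAST_LOAD_FAST a,c → push -11,17. Stack: [-11, 17]
BINARY_OP + → -11 + 17 = 6. Stack: [6]
STORE_FAST s → s=6. Stack: []
LOAD_FAST r → push -121. Stack: [-121]
LOAD_CONST → push 4. Stack: [-121, 4]
BINARY_OP - → -121 - 4 = -125. Stack: [-125]
STORE_FAST r → r=-125. Stack: []
LOAD_FAST_LOAD_FAST z,r → push -8,-125. Stack: [-8, -125]
BINARY_OP * → -8 * -125 = 1000. Stack: [1000]
LOAD_FAST_LOAD_FAST z,z → push -8,-8. Stack: [1000, -8, -8]
BINARY_OP ^ → -8 ^ -8 = 0. Stack: [1000, 0]
BINARY_OP * → 1000 * 0 = 0. Stack: [0]
STORE_FAST k → k=0. Stack: []
LOAD_CONST → push -3. Stack: [-3]
LOAD_FAST_LOAD_FAST s,a → push 6,-11. Stack: [-3, 6, -11]
BINARY_OP * → 6 * -11 = -66. Stack: [-3, -66]
BINARY_OP * → -3 * -66 = 198. Stack: [198]
STORE_FAST n → n=198. Stack: []
LOAD_FAST s → push 6. Stack: [6]
RETURN_VALUE → return 6.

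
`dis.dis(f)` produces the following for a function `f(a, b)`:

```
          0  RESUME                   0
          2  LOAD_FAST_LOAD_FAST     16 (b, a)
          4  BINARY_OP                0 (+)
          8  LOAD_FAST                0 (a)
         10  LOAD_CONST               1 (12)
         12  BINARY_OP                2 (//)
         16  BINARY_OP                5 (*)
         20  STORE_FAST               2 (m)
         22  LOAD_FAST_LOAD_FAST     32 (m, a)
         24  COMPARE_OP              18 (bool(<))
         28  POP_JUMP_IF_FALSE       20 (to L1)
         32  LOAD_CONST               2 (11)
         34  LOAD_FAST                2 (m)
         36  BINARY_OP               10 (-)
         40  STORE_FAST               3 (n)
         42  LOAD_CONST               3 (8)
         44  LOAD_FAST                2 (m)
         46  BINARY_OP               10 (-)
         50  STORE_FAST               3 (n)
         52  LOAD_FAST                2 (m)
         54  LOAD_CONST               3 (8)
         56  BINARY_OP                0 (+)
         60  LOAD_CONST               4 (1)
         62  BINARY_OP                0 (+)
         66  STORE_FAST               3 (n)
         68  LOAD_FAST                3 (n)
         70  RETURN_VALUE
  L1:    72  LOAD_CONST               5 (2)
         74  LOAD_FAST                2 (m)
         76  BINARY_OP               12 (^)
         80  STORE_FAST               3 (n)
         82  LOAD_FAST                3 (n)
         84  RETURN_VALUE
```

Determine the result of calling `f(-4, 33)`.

-20

LOAD_FAST_LOAD_FAST b,a → push 33,-4. Stack: [33, -4]
BINARY_OP + → 33 + -4 = 29. Stack: [29]
LOAD_FAST a → push -4. Stack: [29, -4]
LOAD_CONST → push 12. Stack: [29, -4, 12]
BINARY_OP // → -4 // 12 = -1. Stack: [29, -1]
BINARY_OP * → 29 * -1 = -29. Stack: [-29]
STORE_FAST m → m=-29. Stack: []
LOAD_FAST_LOAD_FAST m,a → push -29,-4. Stack: [-29, -4]
COMPARE_OP bool(<) → -29 vs -4 = True. Stack: [True]
POP_JUMP_IF_FALSE → pop True; no jump. Stack: []
LOAD_CONST → push 11. Stack: [11]
LOAD_FAST m → push -29. Stack: [11, -29]
BINARY_OP - → 11 - -29 = 40. Stack: [40]
STORE_FAST n → n=40. Stack: []
LOAD_CONST → push 8. Stack: [8]
LOAD_FAST m → push -29. Stack: [8, -29]
BINARY_OP - → 8 - -29 = 37. Stack: [37]
STORE_FAST n → n=37. Stack: []
LOAD_FAST m → push -29. Stack: [-29]
LOAD_CONST → push 8. Stack: [-29, 8]
BINARY_OP + → -29 + 8 = -21. Stack: [-21]
LOAD_CONST → push 1. Stack: [-21, 1]
BINARY_OP + → -21 + 1 = -20. Stack: [-20]
STORE_FAST n → n=-20. Stack: []
LOAD_FAST n → push -20. Stack: [-20]
RETURN_VALUE → return -20.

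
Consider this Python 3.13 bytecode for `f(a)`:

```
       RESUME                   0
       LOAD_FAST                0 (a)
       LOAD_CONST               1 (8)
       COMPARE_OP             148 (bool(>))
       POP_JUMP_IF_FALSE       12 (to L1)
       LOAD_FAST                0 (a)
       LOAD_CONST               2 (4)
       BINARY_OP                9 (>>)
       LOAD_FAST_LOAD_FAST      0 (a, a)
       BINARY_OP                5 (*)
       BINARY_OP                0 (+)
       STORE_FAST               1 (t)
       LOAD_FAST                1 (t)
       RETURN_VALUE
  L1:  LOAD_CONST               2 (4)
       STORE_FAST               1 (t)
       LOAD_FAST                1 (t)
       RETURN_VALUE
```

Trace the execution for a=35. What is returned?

1227

LOAD_FAST a → push 35. Stack: [35]
LOAD_CONST → push 8. Stack: [35, 8]
COMPARE_OP bool(>) → 35 vs 8 = True. Stack: [True]
POP_JUMP_IF_FALSE → pop True; no jump. Stack: []
LOAD_FAST a → push 35. Stack: [35]
LOAD_CONST → push 4. Stack: [35, 4]
BINARY_OP >> → 35 >> 4 = 2. Stack: [2]
LOAD_FAST_LOAD_FAST a,a → push 35,35. Stack: [2, 35, 35]
BINARY_OP * → 35 * 35 = 1225. Stack: [2, 1225]
BINARY_OP + → 2 + 1225 = 1227. Stack: [1227]
STORE_FAST t → t=1227. Stack: []
LOAD_FAST t → push 1227. Stack: [1227]
RETURN_VALUE → return 1227.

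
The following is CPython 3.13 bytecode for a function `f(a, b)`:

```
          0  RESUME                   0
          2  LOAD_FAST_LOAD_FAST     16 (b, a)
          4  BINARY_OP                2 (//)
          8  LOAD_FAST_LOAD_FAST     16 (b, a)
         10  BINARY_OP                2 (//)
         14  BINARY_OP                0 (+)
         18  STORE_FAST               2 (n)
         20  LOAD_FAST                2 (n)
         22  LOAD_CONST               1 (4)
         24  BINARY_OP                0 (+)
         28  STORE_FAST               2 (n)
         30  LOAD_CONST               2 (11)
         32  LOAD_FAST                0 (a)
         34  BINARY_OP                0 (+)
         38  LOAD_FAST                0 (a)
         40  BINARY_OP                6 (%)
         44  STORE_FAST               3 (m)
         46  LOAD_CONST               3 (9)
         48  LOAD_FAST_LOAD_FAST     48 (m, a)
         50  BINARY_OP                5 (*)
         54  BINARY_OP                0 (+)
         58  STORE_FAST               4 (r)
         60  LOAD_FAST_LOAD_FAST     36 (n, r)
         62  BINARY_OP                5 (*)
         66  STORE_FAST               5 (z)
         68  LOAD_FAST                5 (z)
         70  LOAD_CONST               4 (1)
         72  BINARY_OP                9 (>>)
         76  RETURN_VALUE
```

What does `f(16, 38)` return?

LOAD_FAST_LOAD_FAST b,a → push 38,16. Stack: [38, 16]
BINARY_OP // → 38 // 16 = 2. Stack: [2]
LOAD_FAST_LOAD_FAST b,a → push 38,16. Stack: [2, 38, 16]
BINARY_OP // → 38 // 16 = 2. Stack: [2, 2]
BINARY_OP + → 2 + 2 = 4. Stack: [4]
STORE_FAST n → n=4. Stack: []
LOAD_FAST n → push 4. Stack: [4]
LOAD_CONST → push 4. Stack: [4, 4]
BINARY_OP + → 4 + 4 = 8. Stack: [8]
STORE_FAST n → n=8. Stack: []
LOAD_CONST → push 11. Stack: [11]
LOAD_FAST a → push 16. Stack: [11, 16]
BINARY_OP + → 11 + 16 = 27. Stack: [27]
LOAD_FAST a → push 16. Stack: [27, 16]
BINARY_OP % → 27 % 16 = 11. Stack: [11]
STORE_FAST m → m=11. Stack: []
LOAD_CONST → push 9. Stack: [9]
LOAD_FAST_LOAD_FAST m,a → push 11,16. Stack: [9, 11, 16]
BINARY_OP * → 11 * 16 = 176. Stack: [9, 176]
BINARY_OP + → 9 + 176 = 185. Stack: [185]
STORE_FAST r → r=185. Stack: []
LOAD_FAST_LOAD_FAST n,r → push 8,185. Stack: [8, 185]
BINARY_OP * → 8 * 185 = 1480. Stack: [1480]
STORE_FAST z → z=1480. Stack: []
LOAD_FAST z → push 1480. Stack: [1480]
LOAD_CONST → push 1. Stack: [1480, 1]
BINARY_OP >> → 1480 >> 1 = 740. Stack: [740]
RETURN_VALUE → return 740.

740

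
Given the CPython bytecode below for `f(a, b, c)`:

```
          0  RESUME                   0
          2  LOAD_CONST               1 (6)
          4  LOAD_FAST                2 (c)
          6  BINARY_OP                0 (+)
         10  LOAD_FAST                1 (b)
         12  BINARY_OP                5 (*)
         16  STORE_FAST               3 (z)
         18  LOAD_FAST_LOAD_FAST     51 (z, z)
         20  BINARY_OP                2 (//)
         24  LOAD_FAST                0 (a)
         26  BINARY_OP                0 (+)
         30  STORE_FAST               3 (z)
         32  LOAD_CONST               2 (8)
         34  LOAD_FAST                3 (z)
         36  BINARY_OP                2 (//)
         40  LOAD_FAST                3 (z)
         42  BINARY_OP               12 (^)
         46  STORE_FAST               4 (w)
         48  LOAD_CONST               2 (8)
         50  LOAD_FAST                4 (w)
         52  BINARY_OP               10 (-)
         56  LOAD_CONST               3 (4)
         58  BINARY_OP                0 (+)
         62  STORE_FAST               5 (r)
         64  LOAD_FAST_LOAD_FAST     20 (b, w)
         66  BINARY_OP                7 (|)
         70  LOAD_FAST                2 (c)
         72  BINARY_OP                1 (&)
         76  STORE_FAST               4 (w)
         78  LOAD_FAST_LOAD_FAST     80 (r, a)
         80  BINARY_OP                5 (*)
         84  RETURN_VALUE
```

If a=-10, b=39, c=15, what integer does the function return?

LOAD_CONST → push 6. Stack: [6]
LOAD_FAST c → push 15. Stack: [6, 15]
BINARY_OP + → 6 + 15 = 21. Stack: [21]
LOAD_FAST b → push 39. Stack: [21, 39]
BINARY_OP * → 21 * 39 = 819. Stack: [819]
STORE_FAST z → z=819. Stack: []
LOAD_FAST_LOAD_FAST z,z → push 819,819. Stack: [819, 819]
BINARY_OP // → 819 // 819 = 1. Stack: [1]
LOAD_FAST a → push -10. Stack: [1, -10]
BINARY_OP + → 1 + -10 = -9. Stack: [-9]
STORE_FAST z → z=-9. Stack: []
LOAD_CONST → push 8. Stack: [8]
LOAD_FAST z → push -9. Stack: [8, -9]
BINARY_OP // → 8 // -9 = -1. Stack: [-1]
LOAD_FAST z → push -9. Stack: [-1, -9]
BINARY_OP ^ → -1 ^ -9 = 8. Stack: [8]
STORE_FAST w → w=8. Stack: []
LOAD_CONST → push 8. Stack: [8]
LOAD_FAST w → push 8. Stack: [8, 8]
BINARY_OP - → 8 - 8 = 0. Stack: [0]
LOAD_CONST → push 4. Stack: [0, 4]
BINARY_OP + → 0 + 4 = 4. Stack: [4]
STORE_FAST r → r=4. Stack: []
LOAD_FAST_LOAD_FAST b,w → push 39,8. Stack: [39, 8]
BINARY_OP | → 39 | 8 = 47. Stack: [47]
LOAD_FAST c → push 15. Stack: [47, 15]
BINARY_OP & → 47 & 15 = 15. Stack: [15]
STORE_FAST w → w=15. Stack: []
LOAD_FAST_LOAD_FAST r,a → push 4,-10. Stack: [4, -10]
BINARY_OP * → 4 * -10 = -40. Stack: [-40]
RETURN_VALUE → return -40.

-40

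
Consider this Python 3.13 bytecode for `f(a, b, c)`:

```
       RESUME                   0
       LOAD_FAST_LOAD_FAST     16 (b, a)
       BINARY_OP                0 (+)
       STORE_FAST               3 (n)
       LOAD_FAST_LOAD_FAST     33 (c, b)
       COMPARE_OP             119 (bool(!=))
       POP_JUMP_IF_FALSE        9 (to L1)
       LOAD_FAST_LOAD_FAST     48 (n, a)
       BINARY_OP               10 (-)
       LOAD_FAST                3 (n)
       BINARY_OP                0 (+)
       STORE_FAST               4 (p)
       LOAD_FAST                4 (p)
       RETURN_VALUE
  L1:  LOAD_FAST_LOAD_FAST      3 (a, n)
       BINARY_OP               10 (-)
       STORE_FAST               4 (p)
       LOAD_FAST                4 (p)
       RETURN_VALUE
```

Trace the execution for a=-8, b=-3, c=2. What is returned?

LOAD_FAST_LOAD_FAST b,a → push -3,-8. Stack: [-3, -8]
BINARY_OP + → -3 + -8 = -11. Stack: [-11]
STORE_FAST n → n=-11. Stack: []
LOAD_FAST_LOAD_FAST c,b → push 2,-3. Stack: [2, -3]
COMPARE_OP bool(!=) → 2 vs -3 = True. Stack: [True]
POP_JUMP_IF_FALSE → pop True; no jump. Stack: []
LOAD_FAST_LOAD_FAST n,a → push -11,-8. Stack: [-11, -8]
BINARY_OP - → -11 - -8 = -3. Stack: [-3]
LOAD_FAST n → push -11. Stack: [-3, -11]
BINARY_OP + → -3 + -11 = -14. Stack: [-14]
STORE_FAST p → p=-14. Stack: []
LOAD_FAST p → push -14. Stack: [-14]
RETURN_VALUE → return -14.

-14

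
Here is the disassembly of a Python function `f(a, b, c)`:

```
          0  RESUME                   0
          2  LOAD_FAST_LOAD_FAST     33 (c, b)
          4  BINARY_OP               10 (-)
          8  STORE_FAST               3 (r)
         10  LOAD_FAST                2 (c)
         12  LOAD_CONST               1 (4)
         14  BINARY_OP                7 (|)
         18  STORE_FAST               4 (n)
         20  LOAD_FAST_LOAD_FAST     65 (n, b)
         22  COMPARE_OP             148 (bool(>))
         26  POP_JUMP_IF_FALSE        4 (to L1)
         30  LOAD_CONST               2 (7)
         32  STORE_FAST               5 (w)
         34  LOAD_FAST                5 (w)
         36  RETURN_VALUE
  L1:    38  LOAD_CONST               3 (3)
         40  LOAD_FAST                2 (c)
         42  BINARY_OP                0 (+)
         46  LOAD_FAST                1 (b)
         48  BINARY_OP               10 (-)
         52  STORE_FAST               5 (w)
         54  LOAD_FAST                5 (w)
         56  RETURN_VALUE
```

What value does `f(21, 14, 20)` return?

7

LOAD_FAST_LOAD_FAST c,b → push 20,14. Stack: [20, 14]
BINARY_OP - → 20 - 14 = 6. Stack: [6]
STORE_FAST r → r=6. Stack: []
LOAD_FAST c → push 20. Stack: [20]
LOAD_CONST → push 4. Stack: [20, 4]
BINARY_OP | → 20 | 4 = 20. Stack: [20]
STORE_FAST n → n=20. Stack: []
LOAD_FAST_LOAD_FAST n,b → push 20,14. Stack: [20, 14]
COMPARE_OP bool(>) → 20 vs 14 = True. Stack: [True]
POP_JUMP_IF_FALSE → pop True; no jump. Stack: []
LOAD_CONST → push 7. Stack: [7]
STORE_FAST w → w=7. Stack: []
LOAD_FAST w → push 7. Stack: [7]
RETURN_VALUE → return 7.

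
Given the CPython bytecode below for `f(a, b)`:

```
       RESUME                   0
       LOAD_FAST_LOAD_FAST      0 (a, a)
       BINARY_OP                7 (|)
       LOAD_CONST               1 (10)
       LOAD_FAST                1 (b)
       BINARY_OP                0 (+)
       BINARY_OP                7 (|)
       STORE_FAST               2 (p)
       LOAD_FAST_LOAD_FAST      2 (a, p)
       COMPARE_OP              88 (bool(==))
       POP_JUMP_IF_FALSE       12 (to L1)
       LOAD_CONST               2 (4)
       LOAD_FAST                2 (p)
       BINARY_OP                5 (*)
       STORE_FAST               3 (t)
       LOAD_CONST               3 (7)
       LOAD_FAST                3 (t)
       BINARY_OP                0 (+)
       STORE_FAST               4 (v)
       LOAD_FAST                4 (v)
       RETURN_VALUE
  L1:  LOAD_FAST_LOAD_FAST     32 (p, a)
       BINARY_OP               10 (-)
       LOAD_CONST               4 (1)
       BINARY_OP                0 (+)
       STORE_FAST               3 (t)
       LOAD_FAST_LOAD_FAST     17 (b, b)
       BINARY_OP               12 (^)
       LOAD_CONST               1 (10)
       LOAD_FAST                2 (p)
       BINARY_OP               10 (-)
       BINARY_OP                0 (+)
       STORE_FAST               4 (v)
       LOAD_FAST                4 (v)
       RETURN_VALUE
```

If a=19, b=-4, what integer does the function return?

-13

LOAD_FAST_LOAD_FAST a,a → push 19,19. Stack: [19, 19]
BINARY_OP | → 19 | 19 = 19. Stack: [19]
LOAD_CONST → push 10. Stack: [19, 10]
LOAD_FAST b → push -4. Stack: [19, 10, -4]
BINARY_OP + → 10 + -4 = 6. Stack: [19, 6]
BINARY_OP | → 19 | 6 = 23. Stack: [23]
STORE_FAST p → p=23. Stack: []
LOAD_FAST_LOAD_FAST a,p → push 19,23. Stack: [19, 23]
COMPARE_OP bool(==) → 19 vs 23 = False. Stack: [False]
POP_JUMP_IF_FALSE → pop False; jump. Stack: []
LOAD_FAST_LOAD_FAST p,a → push 23,19. Stack: [23, 19]
BINARY_OP - → 23 - 19 = 4. Stack: [4]
LOAD_CONST → push 1. Stack: [4, 1]
BINARY_OP + → 4 + 1 = 5. Stack: [5]
STORE_FAST t → t=5. Stack: []
LOAD_FAST_LOAD_FAST b,b → push -4,-4. Stack: [-4, -4]
BINARY_OP ^ → -4 ^ -4 = 0. Stack: [0]
LOAD_CONST → push 10. Stack: [0, 10]
LOAD_FAST p → push 23. Stack: [0, 10, 23]
BINARY_OP - → 10 - 23 = -13. Stack: [0, -13]
BINARY_OP + → 0 + -13 = -13. Stack: [-13]
STORE_FAST v → v=-13. Stack: []
LOAD_FAST v → push -13. Stack: [-13]
RETURN_VALUE → return -13.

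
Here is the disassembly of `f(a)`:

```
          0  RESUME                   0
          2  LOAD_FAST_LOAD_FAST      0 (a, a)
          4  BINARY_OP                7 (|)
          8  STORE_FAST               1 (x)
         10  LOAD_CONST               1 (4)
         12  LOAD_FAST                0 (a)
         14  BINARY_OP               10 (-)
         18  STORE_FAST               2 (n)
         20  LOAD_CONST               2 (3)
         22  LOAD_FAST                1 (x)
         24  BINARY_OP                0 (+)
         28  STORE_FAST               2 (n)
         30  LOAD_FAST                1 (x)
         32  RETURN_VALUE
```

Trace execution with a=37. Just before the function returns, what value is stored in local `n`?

LOAD_FAST_LOAD_FAST a,a → push 37,37. Stack: [37, 37]
BINARY_OP | → 37 | 37 = 37. Stack: [37]
STORE_FAST x → x=37. Stack: []
LOAD_CONST → push 4. Stack: [4]
LOAD_FAST a → push 37. Stack: [4, 37]
BINARY_OP - → 4 - 37 = -33. Stack: [-33]
STORE_FAST n → n=-33. Stack: []
LOAD_CONST → push 3. Stack: [3]
LOAD_FAST x → push 37. Stack: [3, 37]
BINARY_OP + → 3 + 37 = 40. Stack: [40]
STORE_FAST n → n=40. Stack: []
LOAD_FAST x → push 37. Stack: [37]
RETURN_VALUE → return 37.

40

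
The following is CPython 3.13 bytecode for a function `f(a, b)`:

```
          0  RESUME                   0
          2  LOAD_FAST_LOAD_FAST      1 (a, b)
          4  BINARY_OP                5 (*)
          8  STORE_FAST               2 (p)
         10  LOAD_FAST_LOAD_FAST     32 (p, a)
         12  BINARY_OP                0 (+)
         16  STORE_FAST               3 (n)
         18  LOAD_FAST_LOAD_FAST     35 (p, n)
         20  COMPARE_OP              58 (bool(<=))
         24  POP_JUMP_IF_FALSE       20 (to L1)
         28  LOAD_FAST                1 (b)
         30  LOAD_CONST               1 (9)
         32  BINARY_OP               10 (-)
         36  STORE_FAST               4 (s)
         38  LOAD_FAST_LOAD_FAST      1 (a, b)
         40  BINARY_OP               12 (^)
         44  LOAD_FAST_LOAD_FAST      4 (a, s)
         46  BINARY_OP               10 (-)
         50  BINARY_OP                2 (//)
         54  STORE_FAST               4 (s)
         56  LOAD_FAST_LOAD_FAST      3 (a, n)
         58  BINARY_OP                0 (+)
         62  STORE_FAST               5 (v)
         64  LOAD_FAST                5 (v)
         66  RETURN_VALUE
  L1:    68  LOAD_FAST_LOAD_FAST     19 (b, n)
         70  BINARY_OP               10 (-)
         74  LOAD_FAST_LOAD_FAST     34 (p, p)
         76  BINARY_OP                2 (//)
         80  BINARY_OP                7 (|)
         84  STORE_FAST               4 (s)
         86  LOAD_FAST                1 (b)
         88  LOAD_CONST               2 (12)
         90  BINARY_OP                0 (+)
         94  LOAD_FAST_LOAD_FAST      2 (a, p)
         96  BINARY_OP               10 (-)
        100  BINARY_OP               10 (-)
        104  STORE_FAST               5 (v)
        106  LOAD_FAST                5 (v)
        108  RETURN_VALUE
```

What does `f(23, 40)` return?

LOAD_FAST_LOAD_FAST a,b → push 23,40. Stack: [23, 40]
BINARY_OP * → 23 * 40 = 920. Stack: [920]
STORE_FAST p → p=920. Stack: []
LOAD_FAST_LOAD_FAST p,a → push 920,23. Stack: [920, 23]
BINARY_OP + → 920 + 23 = 943. Stack: [943]
STORE_FAST n → n=943. Stack: []
LOAD_FAST_LOAD_FAST p,n → push 920,943. Stack: [920, 943]
COMPARE_OP bool(<=) → 920 vs 943 = True. Stack: [True]
POP_JUMP_IF_FALSE → pop True; no jump. Stack: []
LOAD_FAST b → push 40. Stack: [40]
LOAD_CONST → push 9. Stack: [40, 9]
BINARY_OP - → 40 - 9 = 31. Stack: [31]
STORE_FAST s → s=31. Stack: []
LOAD_FAST_LOAD_FAST a,b → push 23,40. Stack: [23, 40]
BINARY_OP ^ → 23 ^ 40 = 63. Stack: [63]
LOAD_FAST_LOAD_FAST a,s → push 23,31. Stack: [63, 23, 31]
BINARY_OP - → 23 - 31 = -8. Stack: [63, -8]
BINARY_OP // → 63 // -8 = -8. Stack: [-8]
STORE_FAST s → s=-8. Stack: []
LOAD_FAST_LOAD_FAST a,n → push 23,943. Stack: [23, 943]
BINARY_OP + → 23 + 943 = 966. Stack: [966]
STORE_FAST v → v=966. Stack: []
LOAD_FAST v → push 966. Stack: [966]
RETURN_VALUE → return 966.

966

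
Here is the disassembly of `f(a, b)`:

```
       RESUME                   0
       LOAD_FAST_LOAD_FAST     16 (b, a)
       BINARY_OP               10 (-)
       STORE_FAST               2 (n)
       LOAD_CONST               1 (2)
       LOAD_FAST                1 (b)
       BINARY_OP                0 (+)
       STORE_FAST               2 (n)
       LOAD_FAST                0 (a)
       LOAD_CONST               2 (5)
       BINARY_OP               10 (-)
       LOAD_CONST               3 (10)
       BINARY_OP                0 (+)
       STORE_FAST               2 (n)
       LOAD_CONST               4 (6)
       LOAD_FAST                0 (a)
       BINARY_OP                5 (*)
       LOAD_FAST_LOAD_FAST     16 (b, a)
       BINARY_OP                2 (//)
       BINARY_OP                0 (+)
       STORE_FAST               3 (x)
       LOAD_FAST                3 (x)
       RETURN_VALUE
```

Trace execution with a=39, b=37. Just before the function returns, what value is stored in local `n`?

44

LOAD_FAST_LOAD_FAST b,a → push 37,39. Stack: [37, 39]
BINARY_OP - → 37 - 39 = -2. Stack: [-2]
STORE_FAST n → n=-2. Stack: []
LOAD_CONST → push 2. Stack: [2]
LOAD_FAST b → push 37. Stack: [2, 37]
BINARY_OP + → 2 + 37 = 39. Stack: [39]
STORE_FAST n → n=39. Stack: []
LOAD_FAST a → push 39. Stack: [39]
LOAD_CONST → push 5. Stack: [39, 5]
BINARY_OP - → 39 - 5 = 34. Stack: [34]
LOAD_CONST → push 10. Stack: [34, 10]
BINARY_OP + → 34 + 10 = 44. Stack: [44]
STORE_FAST n → n=44. Stack: []
LOAD_CONST → push 6. Stack: [6]
LOAD_FAST a → push 39. Stack: [6, 39]
BINARY_OP * → 6 * 39 = 234. Stack: [234]
LOAD_FAST_LOAD_FAST b,a → push 37,39. Stack: [234, 37, 39]
BINARY_OP // → 37 // 39 = 0. Stack: [234, 0]
BINARY_OP + → 234 + 0 = 234. Stack: [234]
STORE_FAST x → x=234. Stack: []
LOAD_FAST x → push 234. Stack: [234]
RETURN_VALUE → return 234.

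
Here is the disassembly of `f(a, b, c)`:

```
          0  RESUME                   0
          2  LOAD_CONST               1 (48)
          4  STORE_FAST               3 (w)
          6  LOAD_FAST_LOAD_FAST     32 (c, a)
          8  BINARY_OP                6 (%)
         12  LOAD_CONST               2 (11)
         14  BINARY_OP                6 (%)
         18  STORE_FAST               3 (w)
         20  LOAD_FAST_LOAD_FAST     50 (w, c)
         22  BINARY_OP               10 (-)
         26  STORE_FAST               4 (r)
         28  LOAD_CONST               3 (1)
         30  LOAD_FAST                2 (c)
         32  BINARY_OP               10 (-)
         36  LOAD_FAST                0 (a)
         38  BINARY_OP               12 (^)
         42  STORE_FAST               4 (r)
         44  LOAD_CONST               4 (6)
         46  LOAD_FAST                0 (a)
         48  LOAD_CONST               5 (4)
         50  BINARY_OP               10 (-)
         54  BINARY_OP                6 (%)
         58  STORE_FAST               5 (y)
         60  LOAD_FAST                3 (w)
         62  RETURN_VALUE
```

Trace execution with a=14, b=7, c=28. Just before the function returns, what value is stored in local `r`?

LOAD_CONST → push 48. Stack: [48]
STORE_FAST w → w=48. Stack: []
LOAD_FAST_LOAD_FAST c,a → push 28,14. Stack: [28, 14]
BINARY_OP % → 28 % 14 = 0. Stack: [0]
LOAD_CONST → push 11. Stack: [0, 11]
BINARY_OP % → 0 % 11 = 0. Stack: [0]
STORE_FAST w → w=0. Stack: []
LOAD_FAST_LOAD_FAST w,c → push 0,28. Stack: [0, 28]
BINARY_OP - → 0 - 28 = -28. Stack: [-28]
STORE_FAST r → r=-28. Stack: []
LOAD_CONST → push 1. Stack: [1]
LOAD_FAST c → push 28. Stack: [1, 28]
BINARY_OP - → 1 - 28 = -27. Stack: [-27]
LOAD_FAST a → push 14. Stack: [-27, 14]
BINARY_OP ^ → -27 ^ 14 = -21. Stack: [-21]
STORE_FAST r → r=-21. Stack: []
LOAD_CONST → push 6. Stack: [6]
LOAD_FAST a → push 14. Stack: [6, 14]
LOAD_CONST → push 4. Stack: [6, 14, 4]
BINARY_OP - → 14 - 4 = 10. Stack: [6, 10]
BINARY_OP % → 6 % 10 = 6. Stack: [6]
STORE_FAST y → y=6. Stack: []
LOAD_FAST w → push 0. Stack: [0]
RETURN_VALUE → return 0.

-21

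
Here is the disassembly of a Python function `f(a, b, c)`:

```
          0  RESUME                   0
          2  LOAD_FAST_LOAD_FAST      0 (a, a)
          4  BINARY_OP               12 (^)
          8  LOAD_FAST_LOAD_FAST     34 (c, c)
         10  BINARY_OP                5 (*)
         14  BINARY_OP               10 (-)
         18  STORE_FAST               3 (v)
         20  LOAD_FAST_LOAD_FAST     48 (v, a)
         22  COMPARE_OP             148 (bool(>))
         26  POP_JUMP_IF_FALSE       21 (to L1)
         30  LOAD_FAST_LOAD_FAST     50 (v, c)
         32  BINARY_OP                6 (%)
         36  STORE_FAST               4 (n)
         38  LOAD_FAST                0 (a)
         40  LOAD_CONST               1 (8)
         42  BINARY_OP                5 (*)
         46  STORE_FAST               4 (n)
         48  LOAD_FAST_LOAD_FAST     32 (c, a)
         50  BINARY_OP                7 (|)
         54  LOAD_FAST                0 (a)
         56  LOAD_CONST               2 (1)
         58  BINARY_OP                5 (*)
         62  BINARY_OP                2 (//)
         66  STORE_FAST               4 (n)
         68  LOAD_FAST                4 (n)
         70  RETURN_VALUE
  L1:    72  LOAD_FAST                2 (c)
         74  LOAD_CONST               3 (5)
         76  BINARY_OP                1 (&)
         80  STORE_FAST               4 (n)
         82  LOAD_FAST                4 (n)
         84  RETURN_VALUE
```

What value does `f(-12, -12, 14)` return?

LOAD_FAST_LOAD_FAST a,a → push -12,-12. Stack: [-12, -12]
BINARY_OP ^ → -12 ^ -12 = 0. Stack: [0]
LOAD_FAST_LOAD_FAST c,c → push 14,14. Stack: [0, 14, 14]
BINARY_OP * → 14 * 14 = 196. Stack: [0, 196]
BINARY_OP - → 0 - 196 = -196. Stack: [-196]
STORE_FAST v → v=-196. Stack: []
LOAD_FAST_LOAD_FAST v,a → push -196,-12. Stack: [-196, -12]
COMPARE_OP bool(>) → -196 vs -12 = False. Stack: [False]
POP_JUMP_IF_FALSE → pop False; jump. Stack: []
LOAD_FAST c → push 14. Stack: [14]
LOAD_CONST → push 5. Stack: [14, 5]
BINARY_OP & → 14 & 5 = 4. Stack: [4]
STORE_FAST n → n=4. Stack: []
LOAD_FAST n → push 4. Stack: [4]
RETURN_VALUE → return 4.

4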